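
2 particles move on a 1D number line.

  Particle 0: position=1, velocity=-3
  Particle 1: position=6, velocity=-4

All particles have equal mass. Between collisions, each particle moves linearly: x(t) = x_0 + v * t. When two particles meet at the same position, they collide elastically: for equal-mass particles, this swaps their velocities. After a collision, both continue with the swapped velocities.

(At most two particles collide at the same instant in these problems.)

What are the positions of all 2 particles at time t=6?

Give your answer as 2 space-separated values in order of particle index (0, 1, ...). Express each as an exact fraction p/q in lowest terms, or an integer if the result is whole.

Collision at t=5: particles 0 and 1 swap velocities; positions: p0=-14 p1=-14; velocities now: v0=-4 v1=-3
Advance to t=6 (no further collisions before then); velocities: v0=-4 v1=-3; positions = -18 -17

Answer: -18 -17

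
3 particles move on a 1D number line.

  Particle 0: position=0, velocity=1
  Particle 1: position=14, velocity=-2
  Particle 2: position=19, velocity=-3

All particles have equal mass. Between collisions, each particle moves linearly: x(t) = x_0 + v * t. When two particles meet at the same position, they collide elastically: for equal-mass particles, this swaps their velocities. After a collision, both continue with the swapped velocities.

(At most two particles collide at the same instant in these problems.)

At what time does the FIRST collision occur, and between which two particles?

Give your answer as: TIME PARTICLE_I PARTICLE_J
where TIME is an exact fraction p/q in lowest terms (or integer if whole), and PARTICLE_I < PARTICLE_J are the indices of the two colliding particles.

Answer: 14/3 0 1

Derivation:
Pair (0,1): pos 0,14 vel 1,-2 -> gap=14, closing at 3/unit, collide at t=14/3
Pair (1,2): pos 14,19 vel -2,-3 -> gap=5, closing at 1/unit, collide at t=5
Earliest collision: t=14/3 between 0 and 1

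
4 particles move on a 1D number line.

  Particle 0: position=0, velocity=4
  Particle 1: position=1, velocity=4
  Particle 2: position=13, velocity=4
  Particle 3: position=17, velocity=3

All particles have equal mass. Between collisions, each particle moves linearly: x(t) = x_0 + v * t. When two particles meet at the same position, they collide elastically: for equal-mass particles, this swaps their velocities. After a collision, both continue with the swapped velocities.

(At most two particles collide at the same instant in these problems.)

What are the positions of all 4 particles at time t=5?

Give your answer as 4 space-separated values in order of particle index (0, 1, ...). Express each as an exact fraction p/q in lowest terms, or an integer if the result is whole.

Collision at t=4: particles 2 and 3 swap velocities; positions: p0=16 p1=17 p2=29 p3=29; velocities now: v0=4 v1=4 v2=3 v3=4
Advance to t=5 (no further collisions before then); velocities: v0=4 v1=4 v2=3 v3=4; positions = 20 21 32 33

Answer: 20 21 32 33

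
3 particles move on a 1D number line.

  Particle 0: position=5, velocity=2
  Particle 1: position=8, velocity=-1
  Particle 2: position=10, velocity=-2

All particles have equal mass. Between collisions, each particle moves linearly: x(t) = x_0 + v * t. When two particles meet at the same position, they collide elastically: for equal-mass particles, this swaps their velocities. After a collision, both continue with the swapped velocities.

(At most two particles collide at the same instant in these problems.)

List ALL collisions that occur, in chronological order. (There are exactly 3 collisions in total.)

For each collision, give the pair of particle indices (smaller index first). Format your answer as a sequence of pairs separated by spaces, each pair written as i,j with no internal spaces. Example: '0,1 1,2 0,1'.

Answer: 0,1 1,2 0,1

Derivation:
Collision at t=1: particles 0 and 1 swap velocities; positions: p0=7 p1=7 p2=8; velocities now: v0=-1 v1=2 v2=-2
Collision at t=5/4: particles 1 and 2 swap velocities; positions: p0=27/4 p1=15/2 p2=15/2; velocities now: v0=-1 v1=-2 v2=2
Collision at t=2: particles 0 and 1 swap velocities; positions: p0=6 p1=6 p2=9; velocities now: v0=-2 v1=-1 v2=2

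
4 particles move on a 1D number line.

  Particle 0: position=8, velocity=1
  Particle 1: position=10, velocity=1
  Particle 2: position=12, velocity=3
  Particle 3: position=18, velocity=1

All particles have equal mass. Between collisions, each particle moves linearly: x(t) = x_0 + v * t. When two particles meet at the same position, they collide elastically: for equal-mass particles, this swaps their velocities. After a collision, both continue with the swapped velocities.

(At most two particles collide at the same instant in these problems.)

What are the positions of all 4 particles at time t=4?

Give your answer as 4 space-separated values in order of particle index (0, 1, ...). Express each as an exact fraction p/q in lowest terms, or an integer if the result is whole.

Answer: 12 14 22 24

Derivation:
Collision at t=3: particles 2 and 3 swap velocities; positions: p0=11 p1=13 p2=21 p3=21; velocities now: v0=1 v1=1 v2=1 v3=3
Advance to t=4 (no further collisions before then); velocities: v0=1 v1=1 v2=1 v3=3; positions = 12 14 22 24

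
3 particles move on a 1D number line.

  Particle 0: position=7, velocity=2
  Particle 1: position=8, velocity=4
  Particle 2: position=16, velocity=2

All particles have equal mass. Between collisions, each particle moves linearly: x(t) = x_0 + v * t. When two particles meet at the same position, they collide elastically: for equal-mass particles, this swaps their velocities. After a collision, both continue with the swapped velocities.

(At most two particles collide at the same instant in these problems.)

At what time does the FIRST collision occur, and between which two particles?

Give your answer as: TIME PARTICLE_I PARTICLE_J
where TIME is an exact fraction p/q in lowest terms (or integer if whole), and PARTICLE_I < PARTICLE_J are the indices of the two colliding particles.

Pair (0,1): pos 7,8 vel 2,4 -> not approaching (rel speed -2 <= 0)
Pair (1,2): pos 8,16 vel 4,2 -> gap=8, closing at 2/unit, collide at t=4
Earliest collision: t=4 between 1 and 2

Answer: 4 1 2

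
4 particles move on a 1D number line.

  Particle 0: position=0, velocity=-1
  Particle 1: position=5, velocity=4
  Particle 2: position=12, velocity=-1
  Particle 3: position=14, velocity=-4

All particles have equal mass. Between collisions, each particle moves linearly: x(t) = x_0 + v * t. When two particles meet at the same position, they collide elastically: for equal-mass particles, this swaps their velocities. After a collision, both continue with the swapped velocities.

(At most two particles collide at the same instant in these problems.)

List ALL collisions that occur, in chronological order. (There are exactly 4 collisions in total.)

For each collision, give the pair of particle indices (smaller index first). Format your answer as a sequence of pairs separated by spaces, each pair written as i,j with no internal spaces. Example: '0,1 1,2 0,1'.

Answer: 2,3 1,2 2,3 0,1

Derivation:
Collision at t=2/3: particles 2 and 3 swap velocities; positions: p0=-2/3 p1=23/3 p2=34/3 p3=34/3; velocities now: v0=-1 v1=4 v2=-4 v3=-1
Collision at t=9/8: particles 1 and 2 swap velocities; positions: p0=-9/8 p1=19/2 p2=19/2 p3=87/8; velocities now: v0=-1 v1=-4 v2=4 v3=-1
Collision at t=7/5: particles 2 and 3 swap velocities; positions: p0=-7/5 p1=42/5 p2=53/5 p3=53/5; velocities now: v0=-1 v1=-4 v2=-1 v3=4
Collision at t=14/3: particles 0 and 1 swap velocities; positions: p0=-14/3 p1=-14/3 p2=22/3 p3=71/3; velocities now: v0=-4 v1=-1 v2=-1 v3=4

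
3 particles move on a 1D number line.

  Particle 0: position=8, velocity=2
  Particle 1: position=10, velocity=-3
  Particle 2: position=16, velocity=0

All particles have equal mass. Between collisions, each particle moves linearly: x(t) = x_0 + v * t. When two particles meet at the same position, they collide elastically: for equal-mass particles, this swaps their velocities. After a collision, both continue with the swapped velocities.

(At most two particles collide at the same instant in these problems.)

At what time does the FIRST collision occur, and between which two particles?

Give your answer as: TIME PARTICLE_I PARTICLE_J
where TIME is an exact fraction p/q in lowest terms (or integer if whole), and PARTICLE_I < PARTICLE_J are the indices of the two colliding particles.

Pair (0,1): pos 8,10 vel 2,-3 -> gap=2, closing at 5/unit, collide at t=2/5
Pair (1,2): pos 10,16 vel -3,0 -> not approaching (rel speed -3 <= 0)
Earliest collision: t=2/5 between 0 and 1

Answer: 2/5 0 1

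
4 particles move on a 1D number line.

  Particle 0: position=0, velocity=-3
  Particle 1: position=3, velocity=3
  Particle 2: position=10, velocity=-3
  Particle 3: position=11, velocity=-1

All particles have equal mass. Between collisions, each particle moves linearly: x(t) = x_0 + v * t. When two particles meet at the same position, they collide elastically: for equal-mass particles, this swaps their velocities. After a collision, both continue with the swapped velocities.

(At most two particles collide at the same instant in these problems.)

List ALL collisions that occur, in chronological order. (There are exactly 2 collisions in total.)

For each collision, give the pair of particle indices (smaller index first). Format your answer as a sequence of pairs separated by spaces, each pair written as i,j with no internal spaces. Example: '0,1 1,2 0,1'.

Answer: 1,2 2,3

Derivation:
Collision at t=7/6: particles 1 and 2 swap velocities; positions: p0=-7/2 p1=13/2 p2=13/2 p3=59/6; velocities now: v0=-3 v1=-3 v2=3 v3=-1
Collision at t=2: particles 2 and 3 swap velocities; positions: p0=-6 p1=4 p2=9 p3=9; velocities now: v0=-3 v1=-3 v2=-1 v3=3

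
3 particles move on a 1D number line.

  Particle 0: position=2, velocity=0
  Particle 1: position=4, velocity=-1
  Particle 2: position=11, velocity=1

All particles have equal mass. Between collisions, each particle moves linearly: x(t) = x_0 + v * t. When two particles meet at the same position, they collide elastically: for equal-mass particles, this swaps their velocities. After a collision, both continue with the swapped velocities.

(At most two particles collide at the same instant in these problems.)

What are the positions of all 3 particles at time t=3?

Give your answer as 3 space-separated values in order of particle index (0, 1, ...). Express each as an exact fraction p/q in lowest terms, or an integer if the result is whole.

Collision at t=2: particles 0 and 1 swap velocities; positions: p0=2 p1=2 p2=13; velocities now: v0=-1 v1=0 v2=1
Advance to t=3 (no further collisions before then); velocities: v0=-1 v1=0 v2=1; positions = 1 2 14

Answer: 1 2 14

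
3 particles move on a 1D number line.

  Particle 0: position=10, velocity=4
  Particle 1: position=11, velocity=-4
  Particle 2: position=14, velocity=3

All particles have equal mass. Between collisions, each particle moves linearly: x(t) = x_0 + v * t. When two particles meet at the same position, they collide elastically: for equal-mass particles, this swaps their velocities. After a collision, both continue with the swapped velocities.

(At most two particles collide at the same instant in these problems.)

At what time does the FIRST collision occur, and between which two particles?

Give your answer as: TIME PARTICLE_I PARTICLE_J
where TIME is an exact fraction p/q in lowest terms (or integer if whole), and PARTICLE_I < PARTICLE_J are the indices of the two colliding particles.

Pair (0,1): pos 10,11 vel 4,-4 -> gap=1, closing at 8/unit, collide at t=1/8
Pair (1,2): pos 11,14 vel -4,3 -> not approaching (rel speed -7 <= 0)
Earliest collision: t=1/8 between 0 and 1

Answer: 1/8 0 1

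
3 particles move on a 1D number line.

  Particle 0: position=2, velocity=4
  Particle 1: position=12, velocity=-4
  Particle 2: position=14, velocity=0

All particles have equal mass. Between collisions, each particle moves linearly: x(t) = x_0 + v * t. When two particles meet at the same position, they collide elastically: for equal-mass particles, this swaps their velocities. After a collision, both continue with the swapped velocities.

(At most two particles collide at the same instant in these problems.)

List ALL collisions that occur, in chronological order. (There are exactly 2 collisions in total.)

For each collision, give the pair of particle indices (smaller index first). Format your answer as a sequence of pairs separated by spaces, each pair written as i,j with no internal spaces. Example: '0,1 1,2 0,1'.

Collision at t=5/4: particles 0 and 1 swap velocities; positions: p0=7 p1=7 p2=14; velocities now: v0=-4 v1=4 v2=0
Collision at t=3: particles 1 and 2 swap velocities; positions: p0=0 p1=14 p2=14; velocities now: v0=-4 v1=0 v2=4

Answer: 0,1 1,2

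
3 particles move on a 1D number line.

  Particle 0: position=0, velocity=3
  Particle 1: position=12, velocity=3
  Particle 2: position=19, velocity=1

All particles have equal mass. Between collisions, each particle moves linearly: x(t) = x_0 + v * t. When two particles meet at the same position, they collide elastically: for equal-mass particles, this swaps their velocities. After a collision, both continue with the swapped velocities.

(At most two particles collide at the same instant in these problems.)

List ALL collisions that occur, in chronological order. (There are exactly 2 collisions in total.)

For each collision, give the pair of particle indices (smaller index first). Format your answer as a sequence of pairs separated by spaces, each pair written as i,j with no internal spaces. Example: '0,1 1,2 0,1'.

Answer: 1,2 0,1

Derivation:
Collision at t=7/2: particles 1 and 2 swap velocities; positions: p0=21/2 p1=45/2 p2=45/2; velocities now: v0=3 v1=1 v2=3
Collision at t=19/2: particles 0 and 1 swap velocities; positions: p0=57/2 p1=57/2 p2=81/2; velocities now: v0=1 v1=3 v2=3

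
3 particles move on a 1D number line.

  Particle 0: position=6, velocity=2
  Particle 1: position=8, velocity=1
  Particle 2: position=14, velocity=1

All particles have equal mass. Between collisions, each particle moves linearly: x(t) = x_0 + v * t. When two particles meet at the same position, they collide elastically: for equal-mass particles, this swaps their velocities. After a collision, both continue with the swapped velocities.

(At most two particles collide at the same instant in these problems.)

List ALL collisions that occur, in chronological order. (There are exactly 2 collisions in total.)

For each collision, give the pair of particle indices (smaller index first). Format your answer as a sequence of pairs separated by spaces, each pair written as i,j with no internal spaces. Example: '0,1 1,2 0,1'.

Collision at t=2: particles 0 and 1 swap velocities; positions: p0=10 p1=10 p2=16; velocities now: v0=1 v1=2 v2=1
Collision at t=8: particles 1 and 2 swap velocities; positions: p0=16 p1=22 p2=22; velocities now: v0=1 v1=1 v2=2

Answer: 0,1 1,2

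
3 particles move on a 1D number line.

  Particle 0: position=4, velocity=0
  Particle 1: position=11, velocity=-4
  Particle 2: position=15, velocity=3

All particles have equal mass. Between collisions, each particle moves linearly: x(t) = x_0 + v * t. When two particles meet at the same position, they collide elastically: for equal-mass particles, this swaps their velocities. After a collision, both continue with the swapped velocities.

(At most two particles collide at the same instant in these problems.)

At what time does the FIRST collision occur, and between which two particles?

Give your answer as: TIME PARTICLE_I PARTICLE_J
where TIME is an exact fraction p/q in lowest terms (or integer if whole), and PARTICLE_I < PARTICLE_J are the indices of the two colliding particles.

Pair (0,1): pos 4,11 vel 0,-4 -> gap=7, closing at 4/unit, collide at t=7/4
Pair (1,2): pos 11,15 vel -4,3 -> not approaching (rel speed -7 <= 0)
Earliest collision: t=7/4 between 0 and 1

Answer: 7/4 0 1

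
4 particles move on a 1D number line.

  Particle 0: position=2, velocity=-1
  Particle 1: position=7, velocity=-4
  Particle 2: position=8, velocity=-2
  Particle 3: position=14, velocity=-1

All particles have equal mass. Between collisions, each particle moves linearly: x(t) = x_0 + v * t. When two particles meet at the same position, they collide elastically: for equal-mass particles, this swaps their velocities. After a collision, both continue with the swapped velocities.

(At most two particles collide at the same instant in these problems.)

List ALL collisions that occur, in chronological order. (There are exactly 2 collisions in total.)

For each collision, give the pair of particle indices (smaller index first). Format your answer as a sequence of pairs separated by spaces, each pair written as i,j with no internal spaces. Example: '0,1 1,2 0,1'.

Answer: 0,1 1,2

Derivation:
Collision at t=5/3: particles 0 and 1 swap velocities; positions: p0=1/3 p1=1/3 p2=14/3 p3=37/3; velocities now: v0=-4 v1=-1 v2=-2 v3=-1
Collision at t=6: particles 1 and 2 swap velocities; positions: p0=-17 p1=-4 p2=-4 p3=8; velocities now: v0=-4 v1=-2 v2=-1 v3=-1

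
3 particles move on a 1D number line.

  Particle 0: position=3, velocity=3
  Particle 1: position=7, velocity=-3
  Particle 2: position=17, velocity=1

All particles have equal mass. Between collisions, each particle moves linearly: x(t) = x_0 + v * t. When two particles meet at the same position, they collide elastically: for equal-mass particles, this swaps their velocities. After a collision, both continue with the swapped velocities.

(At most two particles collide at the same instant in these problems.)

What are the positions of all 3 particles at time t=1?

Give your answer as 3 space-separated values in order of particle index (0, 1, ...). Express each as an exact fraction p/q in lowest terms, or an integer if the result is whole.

Answer: 4 6 18

Derivation:
Collision at t=2/3: particles 0 and 1 swap velocities; positions: p0=5 p1=5 p2=53/3; velocities now: v0=-3 v1=3 v2=1
Advance to t=1 (no further collisions before then); velocities: v0=-3 v1=3 v2=1; positions = 4 6 18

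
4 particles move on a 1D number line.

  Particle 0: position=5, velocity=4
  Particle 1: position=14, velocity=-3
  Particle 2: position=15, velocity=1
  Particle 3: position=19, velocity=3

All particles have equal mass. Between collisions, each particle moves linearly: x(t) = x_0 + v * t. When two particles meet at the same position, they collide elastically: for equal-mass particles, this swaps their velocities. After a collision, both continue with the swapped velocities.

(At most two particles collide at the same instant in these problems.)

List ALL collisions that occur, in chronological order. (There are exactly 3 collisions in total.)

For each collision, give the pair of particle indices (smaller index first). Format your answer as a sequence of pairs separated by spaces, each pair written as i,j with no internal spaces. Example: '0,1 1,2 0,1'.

Collision at t=9/7: particles 0 and 1 swap velocities; positions: p0=71/7 p1=71/7 p2=114/7 p3=160/7; velocities now: v0=-3 v1=4 v2=1 v3=3
Collision at t=10/3: particles 1 and 2 swap velocities; positions: p0=4 p1=55/3 p2=55/3 p3=29; velocities now: v0=-3 v1=1 v2=4 v3=3
Collision at t=14: particles 2 and 3 swap velocities; positions: p0=-28 p1=29 p2=61 p3=61; velocities now: v0=-3 v1=1 v2=3 v3=4

Answer: 0,1 1,2 2,3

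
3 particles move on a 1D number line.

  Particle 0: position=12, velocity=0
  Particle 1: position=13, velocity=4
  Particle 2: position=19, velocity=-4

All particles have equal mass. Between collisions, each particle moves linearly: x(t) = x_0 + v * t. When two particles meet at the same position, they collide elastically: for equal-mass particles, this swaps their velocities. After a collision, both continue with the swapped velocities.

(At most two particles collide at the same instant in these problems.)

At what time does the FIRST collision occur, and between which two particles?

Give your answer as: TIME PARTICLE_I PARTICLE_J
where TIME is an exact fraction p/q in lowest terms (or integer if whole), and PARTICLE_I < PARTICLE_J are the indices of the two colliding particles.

Pair (0,1): pos 12,13 vel 0,4 -> not approaching (rel speed -4 <= 0)
Pair (1,2): pos 13,19 vel 4,-4 -> gap=6, closing at 8/unit, collide at t=3/4
Earliest collision: t=3/4 between 1 and 2

Answer: 3/4 1 2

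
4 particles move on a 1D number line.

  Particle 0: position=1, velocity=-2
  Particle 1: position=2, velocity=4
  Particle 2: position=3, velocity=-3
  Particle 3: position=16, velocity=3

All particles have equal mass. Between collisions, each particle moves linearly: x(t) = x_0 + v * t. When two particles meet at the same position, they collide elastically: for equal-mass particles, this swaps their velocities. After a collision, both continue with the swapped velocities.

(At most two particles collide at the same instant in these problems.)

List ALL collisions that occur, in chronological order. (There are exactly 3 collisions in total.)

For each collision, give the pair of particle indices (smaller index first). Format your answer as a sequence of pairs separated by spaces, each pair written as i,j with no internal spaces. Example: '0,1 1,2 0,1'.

Collision at t=1/7: particles 1 and 2 swap velocities; positions: p0=5/7 p1=18/7 p2=18/7 p3=115/7; velocities now: v0=-2 v1=-3 v2=4 v3=3
Collision at t=2: particles 0 and 1 swap velocities; positions: p0=-3 p1=-3 p2=10 p3=22; velocities now: v0=-3 v1=-2 v2=4 v3=3
Collision at t=14: particles 2 and 3 swap velocities; positions: p0=-39 p1=-27 p2=58 p3=58; velocities now: v0=-3 v1=-2 v2=3 v3=4

Answer: 1,2 0,1 2,3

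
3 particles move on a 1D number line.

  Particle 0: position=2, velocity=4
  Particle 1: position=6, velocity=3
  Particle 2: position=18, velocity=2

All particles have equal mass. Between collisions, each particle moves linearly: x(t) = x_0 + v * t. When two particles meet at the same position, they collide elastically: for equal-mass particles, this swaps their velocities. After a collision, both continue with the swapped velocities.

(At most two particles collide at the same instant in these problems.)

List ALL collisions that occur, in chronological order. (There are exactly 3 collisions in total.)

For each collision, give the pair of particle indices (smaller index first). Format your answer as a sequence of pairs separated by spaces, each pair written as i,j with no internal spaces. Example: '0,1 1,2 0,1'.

Answer: 0,1 1,2 0,1

Derivation:
Collision at t=4: particles 0 and 1 swap velocities; positions: p0=18 p1=18 p2=26; velocities now: v0=3 v1=4 v2=2
Collision at t=8: particles 1 and 2 swap velocities; positions: p0=30 p1=34 p2=34; velocities now: v0=3 v1=2 v2=4
Collision at t=12: particles 0 and 1 swap velocities; positions: p0=42 p1=42 p2=50; velocities now: v0=2 v1=3 v2=4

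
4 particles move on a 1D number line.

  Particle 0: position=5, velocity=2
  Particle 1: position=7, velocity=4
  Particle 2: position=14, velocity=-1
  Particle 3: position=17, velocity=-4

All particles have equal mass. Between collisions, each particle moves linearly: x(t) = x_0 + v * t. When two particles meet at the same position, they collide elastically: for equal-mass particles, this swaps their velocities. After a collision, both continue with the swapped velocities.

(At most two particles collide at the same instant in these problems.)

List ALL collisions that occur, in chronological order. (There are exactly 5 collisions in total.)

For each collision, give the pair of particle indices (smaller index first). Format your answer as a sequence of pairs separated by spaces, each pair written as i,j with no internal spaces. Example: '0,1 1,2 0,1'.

Collision at t=1: particles 2 and 3 swap velocities; positions: p0=7 p1=11 p2=13 p3=13; velocities now: v0=2 v1=4 v2=-4 v3=-1
Collision at t=5/4: particles 1 and 2 swap velocities; positions: p0=15/2 p1=12 p2=12 p3=51/4; velocities now: v0=2 v1=-4 v2=4 v3=-1
Collision at t=7/5: particles 2 and 3 swap velocities; positions: p0=39/5 p1=57/5 p2=63/5 p3=63/5; velocities now: v0=2 v1=-4 v2=-1 v3=4
Collision at t=2: particles 0 and 1 swap velocities; positions: p0=9 p1=9 p2=12 p3=15; velocities now: v0=-4 v1=2 v2=-1 v3=4
Collision at t=3: particles 1 and 2 swap velocities; positions: p0=5 p1=11 p2=11 p3=19; velocities now: v0=-4 v1=-1 v2=2 v3=4

Answer: 2,3 1,2 2,3 0,1 1,2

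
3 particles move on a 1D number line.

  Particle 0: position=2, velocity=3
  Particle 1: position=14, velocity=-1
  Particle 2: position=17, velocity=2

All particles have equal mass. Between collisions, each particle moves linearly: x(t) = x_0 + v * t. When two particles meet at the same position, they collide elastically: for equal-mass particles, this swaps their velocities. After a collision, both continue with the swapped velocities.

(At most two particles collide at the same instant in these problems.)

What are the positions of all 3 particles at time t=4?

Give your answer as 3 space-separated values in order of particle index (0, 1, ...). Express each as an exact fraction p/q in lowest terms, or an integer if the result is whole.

Answer: 10 14 25

Derivation:
Collision at t=3: particles 0 and 1 swap velocities; positions: p0=11 p1=11 p2=23; velocities now: v0=-1 v1=3 v2=2
Advance to t=4 (no further collisions before then); velocities: v0=-1 v1=3 v2=2; positions = 10 14 25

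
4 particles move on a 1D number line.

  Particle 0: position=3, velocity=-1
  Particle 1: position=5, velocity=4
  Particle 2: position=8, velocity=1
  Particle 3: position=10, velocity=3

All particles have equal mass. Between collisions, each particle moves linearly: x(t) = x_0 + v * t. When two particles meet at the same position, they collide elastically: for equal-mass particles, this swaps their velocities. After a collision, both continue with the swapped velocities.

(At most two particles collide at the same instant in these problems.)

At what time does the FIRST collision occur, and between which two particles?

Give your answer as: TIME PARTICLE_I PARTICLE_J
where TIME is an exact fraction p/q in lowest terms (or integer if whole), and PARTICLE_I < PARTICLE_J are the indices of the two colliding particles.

Answer: 1 1 2

Derivation:
Pair (0,1): pos 3,5 vel -1,4 -> not approaching (rel speed -5 <= 0)
Pair (1,2): pos 5,8 vel 4,1 -> gap=3, closing at 3/unit, collide at t=1
Pair (2,3): pos 8,10 vel 1,3 -> not approaching (rel speed -2 <= 0)
Earliest collision: t=1 between 1 and 2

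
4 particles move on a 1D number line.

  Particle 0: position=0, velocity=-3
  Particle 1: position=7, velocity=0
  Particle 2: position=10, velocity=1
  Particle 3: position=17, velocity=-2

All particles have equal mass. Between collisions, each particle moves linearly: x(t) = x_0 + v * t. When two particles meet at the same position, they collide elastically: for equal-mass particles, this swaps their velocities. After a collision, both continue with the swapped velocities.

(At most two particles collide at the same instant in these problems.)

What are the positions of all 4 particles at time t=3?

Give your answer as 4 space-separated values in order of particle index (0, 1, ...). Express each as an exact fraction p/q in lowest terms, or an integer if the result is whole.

Collision at t=7/3: particles 2 and 3 swap velocities; positions: p0=-7 p1=7 p2=37/3 p3=37/3; velocities now: v0=-3 v1=0 v2=-2 v3=1
Advance to t=3 (no further collisions before then); velocities: v0=-3 v1=0 v2=-2 v3=1; positions = -9 7 11 13

Answer: -9 7 11 13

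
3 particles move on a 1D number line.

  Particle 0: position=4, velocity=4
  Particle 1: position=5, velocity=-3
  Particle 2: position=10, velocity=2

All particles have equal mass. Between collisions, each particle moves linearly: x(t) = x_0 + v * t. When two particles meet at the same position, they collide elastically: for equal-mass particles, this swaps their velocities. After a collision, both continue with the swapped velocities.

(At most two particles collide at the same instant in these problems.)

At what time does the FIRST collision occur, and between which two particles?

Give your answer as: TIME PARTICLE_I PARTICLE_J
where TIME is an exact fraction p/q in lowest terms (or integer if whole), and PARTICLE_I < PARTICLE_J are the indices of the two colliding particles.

Answer: 1/7 0 1

Derivation:
Pair (0,1): pos 4,5 vel 4,-3 -> gap=1, closing at 7/unit, collide at t=1/7
Pair (1,2): pos 5,10 vel -3,2 -> not approaching (rel speed -5 <= 0)
Earliest collision: t=1/7 between 0 and 1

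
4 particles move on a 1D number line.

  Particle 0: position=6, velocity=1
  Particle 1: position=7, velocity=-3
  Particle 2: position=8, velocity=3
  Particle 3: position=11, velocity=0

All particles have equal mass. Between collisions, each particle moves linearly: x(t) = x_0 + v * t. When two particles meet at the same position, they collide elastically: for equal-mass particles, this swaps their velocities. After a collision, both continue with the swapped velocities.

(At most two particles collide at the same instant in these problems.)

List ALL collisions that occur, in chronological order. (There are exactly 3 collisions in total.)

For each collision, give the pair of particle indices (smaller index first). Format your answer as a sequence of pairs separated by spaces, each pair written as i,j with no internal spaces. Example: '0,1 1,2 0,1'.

Answer: 0,1 2,3 1,2

Derivation:
Collision at t=1/4: particles 0 and 1 swap velocities; positions: p0=25/4 p1=25/4 p2=35/4 p3=11; velocities now: v0=-3 v1=1 v2=3 v3=0
Collision at t=1: particles 2 and 3 swap velocities; positions: p0=4 p1=7 p2=11 p3=11; velocities now: v0=-3 v1=1 v2=0 v3=3
Collision at t=5: particles 1 and 2 swap velocities; positions: p0=-8 p1=11 p2=11 p3=23; velocities now: v0=-3 v1=0 v2=1 v3=3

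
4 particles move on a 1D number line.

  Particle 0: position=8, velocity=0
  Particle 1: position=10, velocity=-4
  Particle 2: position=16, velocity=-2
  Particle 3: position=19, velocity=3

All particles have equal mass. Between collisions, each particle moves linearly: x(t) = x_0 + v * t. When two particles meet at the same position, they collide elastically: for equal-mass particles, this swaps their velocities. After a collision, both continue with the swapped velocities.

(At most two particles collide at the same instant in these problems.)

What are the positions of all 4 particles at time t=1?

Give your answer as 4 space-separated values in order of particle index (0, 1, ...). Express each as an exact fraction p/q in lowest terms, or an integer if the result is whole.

Collision at t=1/2: particles 0 and 1 swap velocities; positions: p0=8 p1=8 p2=15 p3=41/2; velocities now: v0=-4 v1=0 v2=-2 v3=3
Advance to t=1 (no further collisions before then); velocities: v0=-4 v1=0 v2=-2 v3=3; positions = 6 8 14 22

Answer: 6 8 14 22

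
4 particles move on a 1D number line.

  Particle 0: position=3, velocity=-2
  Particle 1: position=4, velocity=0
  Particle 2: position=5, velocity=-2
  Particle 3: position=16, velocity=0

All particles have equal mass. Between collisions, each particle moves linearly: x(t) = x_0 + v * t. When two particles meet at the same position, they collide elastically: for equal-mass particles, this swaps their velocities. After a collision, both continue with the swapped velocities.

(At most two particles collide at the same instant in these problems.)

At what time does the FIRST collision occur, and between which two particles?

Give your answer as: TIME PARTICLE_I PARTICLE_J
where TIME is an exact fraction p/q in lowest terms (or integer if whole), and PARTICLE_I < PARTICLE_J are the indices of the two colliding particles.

Pair (0,1): pos 3,4 vel -2,0 -> not approaching (rel speed -2 <= 0)
Pair (1,2): pos 4,5 vel 0,-2 -> gap=1, closing at 2/unit, collide at t=1/2
Pair (2,3): pos 5,16 vel -2,0 -> not approaching (rel speed -2 <= 0)
Earliest collision: t=1/2 between 1 and 2

Answer: 1/2 1 2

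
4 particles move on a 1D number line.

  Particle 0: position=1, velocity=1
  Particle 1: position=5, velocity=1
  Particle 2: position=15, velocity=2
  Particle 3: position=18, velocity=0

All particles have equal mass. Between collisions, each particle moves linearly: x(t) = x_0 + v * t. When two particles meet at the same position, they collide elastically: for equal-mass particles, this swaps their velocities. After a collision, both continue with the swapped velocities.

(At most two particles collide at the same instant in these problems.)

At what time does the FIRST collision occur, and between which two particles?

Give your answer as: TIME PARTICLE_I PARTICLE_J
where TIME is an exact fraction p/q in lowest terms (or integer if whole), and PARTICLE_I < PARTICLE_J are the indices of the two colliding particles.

Pair (0,1): pos 1,5 vel 1,1 -> not approaching (rel speed 0 <= 0)
Pair (1,2): pos 5,15 vel 1,2 -> not approaching (rel speed -1 <= 0)
Pair (2,3): pos 15,18 vel 2,0 -> gap=3, closing at 2/unit, collide at t=3/2
Earliest collision: t=3/2 between 2 and 3

Answer: 3/2 2 3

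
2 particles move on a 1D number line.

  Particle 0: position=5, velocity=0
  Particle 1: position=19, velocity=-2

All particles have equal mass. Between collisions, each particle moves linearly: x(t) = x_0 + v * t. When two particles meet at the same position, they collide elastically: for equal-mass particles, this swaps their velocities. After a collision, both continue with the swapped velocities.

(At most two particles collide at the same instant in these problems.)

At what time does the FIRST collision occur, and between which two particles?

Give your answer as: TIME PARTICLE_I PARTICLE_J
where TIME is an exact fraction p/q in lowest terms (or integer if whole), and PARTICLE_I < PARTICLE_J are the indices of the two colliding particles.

Pair (0,1): pos 5,19 vel 0,-2 -> gap=14, closing at 2/unit, collide at t=7
Earliest collision: t=7 between 0 and 1

Answer: 7 0 1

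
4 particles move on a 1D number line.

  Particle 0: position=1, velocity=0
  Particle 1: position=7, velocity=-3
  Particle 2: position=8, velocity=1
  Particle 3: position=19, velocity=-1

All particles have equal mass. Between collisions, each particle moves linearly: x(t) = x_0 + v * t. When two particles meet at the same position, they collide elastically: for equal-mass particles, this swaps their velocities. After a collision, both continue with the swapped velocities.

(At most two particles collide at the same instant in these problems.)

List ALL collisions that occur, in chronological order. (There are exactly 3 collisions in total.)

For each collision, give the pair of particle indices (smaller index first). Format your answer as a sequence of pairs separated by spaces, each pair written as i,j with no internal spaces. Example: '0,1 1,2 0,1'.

Collision at t=2: particles 0 and 1 swap velocities; positions: p0=1 p1=1 p2=10 p3=17; velocities now: v0=-3 v1=0 v2=1 v3=-1
Collision at t=11/2: particles 2 and 3 swap velocities; positions: p0=-19/2 p1=1 p2=27/2 p3=27/2; velocities now: v0=-3 v1=0 v2=-1 v3=1
Collision at t=18: particles 1 and 2 swap velocities; positions: p0=-47 p1=1 p2=1 p3=26; velocities now: v0=-3 v1=-1 v2=0 v3=1

Answer: 0,1 2,3 1,2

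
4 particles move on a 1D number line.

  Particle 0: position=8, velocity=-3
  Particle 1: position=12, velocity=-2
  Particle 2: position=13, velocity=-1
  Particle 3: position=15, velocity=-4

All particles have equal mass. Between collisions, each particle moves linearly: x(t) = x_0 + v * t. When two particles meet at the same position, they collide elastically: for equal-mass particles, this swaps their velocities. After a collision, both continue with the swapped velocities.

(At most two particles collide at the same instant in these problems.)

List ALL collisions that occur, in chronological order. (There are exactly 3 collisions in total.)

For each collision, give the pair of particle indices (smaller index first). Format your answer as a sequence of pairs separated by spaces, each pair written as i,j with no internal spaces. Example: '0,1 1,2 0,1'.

Answer: 2,3 1,2 0,1

Derivation:
Collision at t=2/3: particles 2 and 3 swap velocities; positions: p0=6 p1=32/3 p2=37/3 p3=37/3; velocities now: v0=-3 v1=-2 v2=-4 v3=-1
Collision at t=3/2: particles 1 and 2 swap velocities; positions: p0=7/2 p1=9 p2=9 p3=23/2; velocities now: v0=-3 v1=-4 v2=-2 v3=-1
Collision at t=7: particles 0 and 1 swap velocities; positions: p0=-13 p1=-13 p2=-2 p3=6; velocities now: v0=-4 v1=-3 v2=-2 v3=-1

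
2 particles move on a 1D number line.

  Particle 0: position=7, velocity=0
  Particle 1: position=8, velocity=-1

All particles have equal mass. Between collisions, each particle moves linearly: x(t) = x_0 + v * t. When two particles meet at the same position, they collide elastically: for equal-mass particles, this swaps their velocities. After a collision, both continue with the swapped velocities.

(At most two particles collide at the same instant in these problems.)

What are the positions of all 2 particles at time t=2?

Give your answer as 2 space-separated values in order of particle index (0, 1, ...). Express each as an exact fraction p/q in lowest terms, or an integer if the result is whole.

Answer: 6 7

Derivation:
Collision at t=1: particles 0 and 1 swap velocities; positions: p0=7 p1=7; velocities now: v0=-1 v1=0
Advance to t=2 (no further collisions before then); velocities: v0=-1 v1=0; positions = 6 7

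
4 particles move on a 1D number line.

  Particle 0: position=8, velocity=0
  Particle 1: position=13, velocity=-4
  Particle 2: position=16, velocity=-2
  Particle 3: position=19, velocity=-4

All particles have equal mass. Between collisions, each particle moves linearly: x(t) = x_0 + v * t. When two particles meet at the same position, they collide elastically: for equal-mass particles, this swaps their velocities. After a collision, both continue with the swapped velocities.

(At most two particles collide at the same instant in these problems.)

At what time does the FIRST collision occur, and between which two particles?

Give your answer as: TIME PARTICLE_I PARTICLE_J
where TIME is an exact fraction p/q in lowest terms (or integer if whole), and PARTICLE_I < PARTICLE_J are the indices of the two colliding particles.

Pair (0,1): pos 8,13 vel 0,-4 -> gap=5, closing at 4/unit, collide at t=5/4
Pair (1,2): pos 13,16 vel -4,-2 -> not approaching (rel speed -2 <= 0)
Pair (2,3): pos 16,19 vel -2,-4 -> gap=3, closing at 2/unit, collide at t=3/2
Earliest collision: t=5/4 between 0 and 1

Answer: 5/4 0 1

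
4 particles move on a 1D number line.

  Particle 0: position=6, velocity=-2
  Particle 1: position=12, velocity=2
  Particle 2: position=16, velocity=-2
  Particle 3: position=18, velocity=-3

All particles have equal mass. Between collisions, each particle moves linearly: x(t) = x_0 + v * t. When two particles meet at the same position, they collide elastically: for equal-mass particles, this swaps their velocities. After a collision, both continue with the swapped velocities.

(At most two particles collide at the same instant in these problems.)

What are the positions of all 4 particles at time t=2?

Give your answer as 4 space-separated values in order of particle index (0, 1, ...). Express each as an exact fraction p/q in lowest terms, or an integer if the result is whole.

Collision at t=1: particles 1 and 2 swap velocities; positions: p0=4 p1=14 p2=14 p3=15; velocities now: v0=-2 v1=-2 v2=2 v3=-3
Collision at t=6/5: particles 2 and 3 swap velocities; positions: p0=18/5 p1=68/5 p2=72/5 p3=72/5; velocities now: v0=-2 v1=-2 v2=-3 v3=2
Collision at t=2: particles 1 and 2 swap velocities; positions: p0=2 p1=12 p2=12 p3=16; velocities now: v0=-2 v1=-3 v2=-2 v3=2
Advance to t=2 (no further collisions before then); velocities: v0=-2 v1=-3 v2=-2 v3=2; positions = 2 12 12 16

Answer: 2 12 12 16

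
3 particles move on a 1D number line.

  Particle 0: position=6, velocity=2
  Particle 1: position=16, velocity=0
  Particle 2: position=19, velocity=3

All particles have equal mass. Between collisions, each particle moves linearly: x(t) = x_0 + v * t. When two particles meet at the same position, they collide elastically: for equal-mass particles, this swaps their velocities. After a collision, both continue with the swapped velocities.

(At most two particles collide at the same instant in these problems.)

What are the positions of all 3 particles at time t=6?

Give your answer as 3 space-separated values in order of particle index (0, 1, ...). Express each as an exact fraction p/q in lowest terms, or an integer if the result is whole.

Answer: 16 18 37

Derivation:
Collision at t=5: particles 0 and 1 swap velocities; positions: p0=16 p1=16 p2=34; velocities now: v0=0 v1=2 v2=3
Advance to t=6 (no further collisions before then); velocities: v0=0 v1=2 v2=3; positions = 16 18 37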